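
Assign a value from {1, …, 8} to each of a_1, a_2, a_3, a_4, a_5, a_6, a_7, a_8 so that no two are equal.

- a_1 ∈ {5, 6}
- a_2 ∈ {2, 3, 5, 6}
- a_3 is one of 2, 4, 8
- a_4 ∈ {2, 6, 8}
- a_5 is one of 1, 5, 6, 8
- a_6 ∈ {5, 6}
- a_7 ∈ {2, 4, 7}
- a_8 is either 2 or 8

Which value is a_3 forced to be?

The 8 variables draw from only 8 values {1, 2, 3, 4, 5, 6, 7, 8}, so each is used; only a_5 can be 1, hence a_5 = 1.
Among the 7 still-open variables, 3 fits only a_2 (and all 7 values in {2, 3, 4, 5, 6, 7, 8} must be used), so a_2 = 3.
The 6 still-open variables together cover exactly {2, 4, 5, 6, 7, 8} — 6 values for 6 variables — and 7 appears only in a_7's list, so a_7 = 7.
The 5 still-open variables draw from only 5 values {2, 4, 5, 6, 8}, so each is used; only a_3 can be 4, hence a_3 = 4.

4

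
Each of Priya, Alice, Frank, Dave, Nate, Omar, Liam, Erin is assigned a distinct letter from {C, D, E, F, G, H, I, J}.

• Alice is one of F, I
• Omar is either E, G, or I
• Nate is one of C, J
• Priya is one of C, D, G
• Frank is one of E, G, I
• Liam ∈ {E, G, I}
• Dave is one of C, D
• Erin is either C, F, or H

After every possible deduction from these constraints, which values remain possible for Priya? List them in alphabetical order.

Among the 8 variables, H fits only Erin (and all 8 values in {C, D, E, F, G, H, I, J} must be used), so Erin = H.
The 7 still-open variables together cover exactly {C, D, E, F, G, I, J} — 7 values for 7 variables — and F appears only in Alice's list, so Alice = F.
The 6 still-open variables draw from only 6 values {C, D, E, G, I, J}, so each is used; only Nate can be J, hence Nate = J.
Frank, Omar, Liam share exactly the 3 values {E, G, I}; by pigeonhole those values go to them, so strike E, G, I from Priya.
No further eliminations apply; Priya can still be any of C, D.

C, D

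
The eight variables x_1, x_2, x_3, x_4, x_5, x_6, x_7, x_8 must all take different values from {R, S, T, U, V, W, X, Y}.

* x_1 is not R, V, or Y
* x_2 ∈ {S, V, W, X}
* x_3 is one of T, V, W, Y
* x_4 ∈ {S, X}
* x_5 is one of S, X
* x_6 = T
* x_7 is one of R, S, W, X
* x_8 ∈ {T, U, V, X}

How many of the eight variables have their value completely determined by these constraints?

x_6's domain is down to {T}, so x_6 = T. Strike T from x_1, x_3, x_8.
The 7 still-open variables draw from only 7 values {R, S, U, V, W, X, Y}, so each is used; only x_7 can be R, hence x_7 = R.
Among the 6 still-open variables, Y fits only x_3 (and all 6 values in {S, U, V, W, X, Y} must be used), so x_3 = Y.
The 2 variables x_4 and x_5 are confined to {S, X}, which locks those values in; drop them from x_1, x_2, x_8.
Determined: x_3=Y, x_6=T, x_7=R. The other variables each still have more than one consistent value. That makes 3.

3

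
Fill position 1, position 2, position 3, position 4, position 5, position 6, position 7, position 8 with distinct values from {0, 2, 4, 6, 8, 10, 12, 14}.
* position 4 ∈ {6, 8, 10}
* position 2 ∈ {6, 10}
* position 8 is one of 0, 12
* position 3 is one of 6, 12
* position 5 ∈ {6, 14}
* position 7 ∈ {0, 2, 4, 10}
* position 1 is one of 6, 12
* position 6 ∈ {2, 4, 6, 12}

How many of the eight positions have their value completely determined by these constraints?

The 8 variables together cover exactly {0, 2, 4, 6, 8, 10, 12, 14} — 8 values for 8 variables — and 8 appears only in position 4's list, so position 4 = 8.
Among the 7 still-open variables, 14 fits only position 5 (and all 7 values in {0, 2, 4, 6, 10, 12, 14} must be used), so position 5 = 14.
The 2 variables position 1 and position 3 are confined to {6, 12}, which locks those values in; drop them from position 2, position 6, position 8.
position 2 has just one choice, so position 2 = 10. So position 7 can't be 10.
position 8 has just one choice, so position 8 = 0. Strike 0 from position 7.
Determined: position 2=10, position 4=8, position 5=14, position 8=0. The other positions each still have more than one consistent value. That makes 4.

4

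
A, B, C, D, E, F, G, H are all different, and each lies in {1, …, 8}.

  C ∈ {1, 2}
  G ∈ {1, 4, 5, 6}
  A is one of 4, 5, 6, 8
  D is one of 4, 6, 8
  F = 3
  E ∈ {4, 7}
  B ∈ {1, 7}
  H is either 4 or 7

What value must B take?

F's domain is down to {3}, so F = 3.
Among the 7 still-open variables, 2 fits only C (and all 7 values in {1, 2, 4, 5, 6, 7, 8} must be used), so C = 2.
E and H share exactly the 2 values {4, 7}; by pigeonhole those values go to them, so strike 4, 7 from A, B, D, G.
So B = 1.

1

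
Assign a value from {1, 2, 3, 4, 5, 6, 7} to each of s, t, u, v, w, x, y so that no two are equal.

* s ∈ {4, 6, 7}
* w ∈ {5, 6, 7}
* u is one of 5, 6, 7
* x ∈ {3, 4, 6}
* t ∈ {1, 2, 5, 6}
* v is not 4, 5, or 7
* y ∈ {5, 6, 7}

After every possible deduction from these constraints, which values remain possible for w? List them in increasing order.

5, 6, 7

u, w, y between them cover only {5, 6, 7} — a naked triple. Remove those values from s, t, v, x.
s must be 4 (only option left). Eliminate 4 elsewhere: x.
x must be 3 (only option left). Remove 3 from v.
No further eliminations apply; w can still be any of 5, 6, 7.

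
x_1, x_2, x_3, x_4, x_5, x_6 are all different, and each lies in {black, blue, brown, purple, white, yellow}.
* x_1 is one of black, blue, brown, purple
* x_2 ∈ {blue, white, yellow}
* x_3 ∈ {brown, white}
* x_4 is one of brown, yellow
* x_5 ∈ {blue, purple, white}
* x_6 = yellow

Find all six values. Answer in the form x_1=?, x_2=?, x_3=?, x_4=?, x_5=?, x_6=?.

x_1=black, x_2=blue, x_3=white, x_4=brown, x_5=purple, x_6=yellow

x_6 must be yellow (only option left). So x_2, x_4 can't be yellow.
x_4 must be brown (only option left). So x_1, x_3 can't be brown.
x_3's domain is down to {white}, so x_3 = white. Eliminate white elsewhere: x_2, x_5.
That leaves x_2 = blue. Strike blue from x_1, x_5.
x_5's domain is down to {purple}, so x_5 = purple. Remove purple from x_1.
x_1's domain is down to {black}, so x_1 = black.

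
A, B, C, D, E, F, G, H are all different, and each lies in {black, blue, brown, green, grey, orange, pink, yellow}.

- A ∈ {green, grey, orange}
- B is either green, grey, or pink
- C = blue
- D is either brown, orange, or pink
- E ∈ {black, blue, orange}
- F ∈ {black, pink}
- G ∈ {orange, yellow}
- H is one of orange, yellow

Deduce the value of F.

C has just one choice, so C = blue. Remove blue from E.
The 7 still-open variables together cover exactly {black, brown, green, grey, orange, pink, yellow} — 7 values for 7 variables — and brown appears only in D's list, so D = brown.
G and H share exactly the 2 values {orange, yellow}; by pigeonhole those values go to them, so strike orange, yellow from A, E.
E has just one choice, so E = black. Strike black from F.
So F = pink.

pink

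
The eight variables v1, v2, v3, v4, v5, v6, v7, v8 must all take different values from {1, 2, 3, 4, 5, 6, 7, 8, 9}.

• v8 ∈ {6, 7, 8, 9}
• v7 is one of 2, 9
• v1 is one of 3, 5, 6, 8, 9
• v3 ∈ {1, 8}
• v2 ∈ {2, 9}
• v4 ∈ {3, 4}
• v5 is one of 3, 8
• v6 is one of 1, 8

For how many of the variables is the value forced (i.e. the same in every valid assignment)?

v2 and v7 between them cover only {2, 9} — a naked pair. Remove those values from v1, v8.
The 2 variables v3 and v6 are confined to {1, 8}, which locks those values in; drop them from v1, v5, v8.
v5 must be 3 (only option left). Eliminate 3 elsewhere: v1, v4.
v4 has just one choice, so v4 = 4.
Determined: v4=4, v5=3. The other variables each still have more than one consistent value. That makes 2.

2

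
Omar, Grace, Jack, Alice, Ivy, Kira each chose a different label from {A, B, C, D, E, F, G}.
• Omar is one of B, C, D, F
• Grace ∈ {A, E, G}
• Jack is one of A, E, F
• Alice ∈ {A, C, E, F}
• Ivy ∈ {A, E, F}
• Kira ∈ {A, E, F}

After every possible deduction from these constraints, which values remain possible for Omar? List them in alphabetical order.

The 3 variables Jack, Ivy, Kira are confined to {A, E, F}, which locks those values in; drop them from Omar, Grace, Alice.
Grace's domain is down to {G}, so Grace = G.
Alice's domain is down to {C}, so Alice = C. Strike C from Omar.
No further eliminations apply; Omar can still be any of B, D.

B, D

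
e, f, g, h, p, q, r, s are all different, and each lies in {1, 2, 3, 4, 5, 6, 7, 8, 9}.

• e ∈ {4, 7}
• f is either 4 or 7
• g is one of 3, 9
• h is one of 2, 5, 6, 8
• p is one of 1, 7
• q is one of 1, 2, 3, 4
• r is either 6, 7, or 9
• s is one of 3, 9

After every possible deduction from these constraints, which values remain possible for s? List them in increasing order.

e and f share exactly the 2 values {4, 7}; by pigeonhole those values go to them, so strike 4, 7 from p, q, r.
That leaves p = 1. So q can't be 1.
g and s share exactly the 2 values {3, 9}; by pigeonhole those values go to them, so strike 3, 9 from q, r.
q's domain is down to {2}, so q = 2. Strike 2 from h.
r must be 6 (only option left). Eliminate 6 elsewhere: h.
No further eliminations apply; s can still be any of 3, 9.

3, 9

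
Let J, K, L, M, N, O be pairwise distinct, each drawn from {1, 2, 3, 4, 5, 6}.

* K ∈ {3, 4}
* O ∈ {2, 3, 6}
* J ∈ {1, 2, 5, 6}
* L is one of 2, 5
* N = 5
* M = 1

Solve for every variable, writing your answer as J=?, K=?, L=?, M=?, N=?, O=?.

M must be 1 (only option left). So J can't be 1.
That leaves N = 5. So J, L can't be 5.
L's domain is down to {2}, so L = 2. Remove 2 from J, O.
J's domain is down to {6}, so J = 6. Eliminate 6 elsewhere: O.
O's domain is down to {3}, so O = 3. Eliminate 3 elsewhere: K.
K's domain is down to {4}, so K = 4.

J=6, K=4, L=2, M=1, N=5, O=3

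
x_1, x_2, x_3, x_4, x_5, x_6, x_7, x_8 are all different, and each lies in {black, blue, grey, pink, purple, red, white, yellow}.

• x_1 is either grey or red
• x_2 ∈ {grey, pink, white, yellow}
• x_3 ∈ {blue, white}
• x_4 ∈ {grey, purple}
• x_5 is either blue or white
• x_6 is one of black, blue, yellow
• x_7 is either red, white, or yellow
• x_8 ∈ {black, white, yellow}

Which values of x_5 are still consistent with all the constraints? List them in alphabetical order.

blue, white

Among the 8 variables, pink fits only x_2 (and all 8 values in {black, blue, grey, pink, purple, red, white, yellow} must be used), so x_2 = pink.
The 7 still-open variables draw from only 7 values {black, blue, grey, purple, red, white, yellow}, so each is used; only x_4 can be purple, hence x_4 = purple.
Among the 6 still-open variables, grey fits only x_1 (and all 6 values in {black, blue, grey, red, white, yellow} must be used), so x_1 = grey.
The 5 still-open variables draw from only 5 values {black, blue, red, white, yellow}, so each is used; only x_7 can be red, hence x_7 = red.
x_3 and x_5 between them cover only {blue, white} — a naked pair. Remove those values from x_6, x_8.
No further eliminations apply; x_5 can still be any of blue, white.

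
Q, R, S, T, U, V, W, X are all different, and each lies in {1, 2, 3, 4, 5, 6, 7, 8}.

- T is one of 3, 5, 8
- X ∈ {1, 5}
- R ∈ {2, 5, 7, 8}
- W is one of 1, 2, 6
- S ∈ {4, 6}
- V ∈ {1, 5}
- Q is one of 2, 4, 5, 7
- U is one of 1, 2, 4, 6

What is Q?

The 8 variables together cover exactly {1, 2, 3, 4, 5, 6, 7, 8} — 8 values for 8 variables — and 3 appears only in T's list, so T = 3.
The 7 still-open variables together cover exactly {1, 2, 4, 5, 6, 7, 8} — 7 values for 7 variables — and 8 appears only in R's list, so R = 8.
The 6 still-open variables draw from only 6 values {1, 2, 4, 5, 6, 7}, so each is used; only Q can be 7, hence Q = 7.

7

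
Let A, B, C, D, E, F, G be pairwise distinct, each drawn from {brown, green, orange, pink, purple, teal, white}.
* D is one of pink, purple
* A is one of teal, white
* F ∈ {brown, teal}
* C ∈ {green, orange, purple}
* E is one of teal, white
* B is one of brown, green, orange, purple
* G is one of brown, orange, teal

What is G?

The 7 variables together cover exactly {brown, green, orange, pink, purple, teal, white} — 7 values for 7 variables — and pink appears only in D's list, so D = pink.
A and E between them cover only {teal, white} — a naked pair. Remove those values from F, G.
F must be brown (only option left). Eliminate brown elsewhere: B, G.
So G = orange.

orange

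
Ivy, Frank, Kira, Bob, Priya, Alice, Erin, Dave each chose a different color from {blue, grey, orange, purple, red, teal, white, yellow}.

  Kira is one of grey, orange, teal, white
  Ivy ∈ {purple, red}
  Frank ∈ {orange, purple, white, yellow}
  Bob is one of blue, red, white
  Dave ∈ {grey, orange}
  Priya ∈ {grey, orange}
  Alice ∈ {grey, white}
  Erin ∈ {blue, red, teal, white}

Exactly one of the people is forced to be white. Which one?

Alice

The 8 variables draw from only 8 values {blue, grey, orange, purple, red, teal, white, yellow}, so each is used; only Frank can be yellow, hence Frank = yellow.
Among the 7 still-open variables, purple fits only Ivy (and all 7 values in {blue, grey, orange, purple, red, teal, white} must be used), so Ivy = purple.
Priya and Dave between them cover only {grey, orange} — a naked pair. Remove those values from Kira, Alice.
So white goes to Alice.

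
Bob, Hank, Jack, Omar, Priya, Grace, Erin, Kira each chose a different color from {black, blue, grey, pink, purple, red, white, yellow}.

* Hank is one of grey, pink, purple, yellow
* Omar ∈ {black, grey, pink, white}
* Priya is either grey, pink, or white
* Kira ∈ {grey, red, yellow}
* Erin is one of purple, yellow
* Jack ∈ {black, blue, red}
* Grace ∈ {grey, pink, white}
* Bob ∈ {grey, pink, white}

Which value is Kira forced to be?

Among the 8 variables, blue fits only Jack (and all 8 values in {black, blue, grey, pink, purple, red, white, yellow} must be used), so Jack = blue.
Among the 7 still-open variables, black fits only Omar (and all 7 values in {black, grey, pink, purple, red, white, yellow} must be used), so Omar = black.
Among the 6 still-open variables, red fits only Kira (and all 6 values in {grey, pink, purple, red, white, yellow} must be used), so Kira = red.

red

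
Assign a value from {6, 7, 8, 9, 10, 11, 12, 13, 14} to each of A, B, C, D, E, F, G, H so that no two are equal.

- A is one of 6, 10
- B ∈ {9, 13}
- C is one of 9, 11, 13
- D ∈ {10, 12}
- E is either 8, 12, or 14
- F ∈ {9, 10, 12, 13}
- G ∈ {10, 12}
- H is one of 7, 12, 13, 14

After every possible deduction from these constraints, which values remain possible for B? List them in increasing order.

The 2 variables D and G are confined to {10, 12}, which locks those values in; drop them from A, E, F, H.
A must be 6 (only option left).
B and F between them cover only {9, 13} — a naked pair. Remove those values from C, H.
C must be 11 (only option left).
No further eliminations apply; B can still be any of 9, 13.

9, 13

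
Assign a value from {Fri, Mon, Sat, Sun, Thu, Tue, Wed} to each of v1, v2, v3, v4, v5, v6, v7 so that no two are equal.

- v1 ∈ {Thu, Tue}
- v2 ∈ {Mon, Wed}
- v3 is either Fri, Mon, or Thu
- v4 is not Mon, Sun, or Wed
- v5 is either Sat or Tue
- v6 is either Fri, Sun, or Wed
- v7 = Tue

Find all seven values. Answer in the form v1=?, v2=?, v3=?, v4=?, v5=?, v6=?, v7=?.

v1=Thu, v2=Wed, v3=Mon, v4=Fri, v5=Sat, v6=Sun, v7=Tue

v7's domain is down to {Tue}, so v7 = Tue. Remove Tue from v1, v4, v5.
v1 must be Thu (only option left). So v3, v4 can't be Thu.
That leaves v5 = Sat. Strike Sat from v4.
That leaves v4 = Fri. Eliminate Fri elsewhere: v3, v6.
v3 has just one choice, so v3 = Mon. Remove Mon from v2.
v2 must be Wed (only option left). So v6 can't be Wed.
v6's domain is down to {Sun}, so v6 = Sun.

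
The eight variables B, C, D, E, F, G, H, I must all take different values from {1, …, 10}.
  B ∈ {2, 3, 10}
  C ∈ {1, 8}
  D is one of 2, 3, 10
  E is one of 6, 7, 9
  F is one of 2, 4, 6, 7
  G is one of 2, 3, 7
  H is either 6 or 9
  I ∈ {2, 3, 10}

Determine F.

4

The 3 variables B, D, I are confined to {2, 3, 10}, which locks those values in; drop them from F, G.
G has just one choice, so G = 7. Eliminate 7 elsewhere: E, F.
E and H share exactly the 2 values {6, 9}; by pigeonhole those values go to them, so strike 6, 9 from F.
So F = 4.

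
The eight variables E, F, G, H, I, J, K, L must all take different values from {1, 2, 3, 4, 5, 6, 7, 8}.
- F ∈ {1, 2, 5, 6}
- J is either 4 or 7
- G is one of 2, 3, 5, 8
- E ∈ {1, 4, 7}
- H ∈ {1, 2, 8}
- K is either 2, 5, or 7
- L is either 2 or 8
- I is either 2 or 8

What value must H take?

1

The 8 variables together cover exactly {1, 2, 3, 4, 5, 6, 7, 8} — 8 values for 8 variables — and 3 appears only in G's list, so G = 3.
Among the 7 still-open variables, 6 fits only F (and all 7 values in {1, 2, 4, 5, 6, 7, 8} must be used), so F = 6.
The 6 still-open variables together cover exactly {1, 2, 4, 5, 7, 8} — 6 values for 6 variables — and 5 appears only in K's list, so K = 5.
The 2 variables I and L are confined to {2, 8}, which locks those values in; drop them from H.
So H = 1.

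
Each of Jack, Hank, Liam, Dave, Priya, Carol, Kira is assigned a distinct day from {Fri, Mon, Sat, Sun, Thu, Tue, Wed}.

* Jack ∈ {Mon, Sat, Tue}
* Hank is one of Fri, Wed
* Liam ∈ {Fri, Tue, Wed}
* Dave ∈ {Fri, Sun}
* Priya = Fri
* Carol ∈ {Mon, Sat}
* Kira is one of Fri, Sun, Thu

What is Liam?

Tue

Priya must be Fri (only option left). Strike Fri from Hank, Liam, Dave, Kira.
That leaves Hank = Wed. Eliminate Wed elsewhere: Liam.
So Liam = Tue.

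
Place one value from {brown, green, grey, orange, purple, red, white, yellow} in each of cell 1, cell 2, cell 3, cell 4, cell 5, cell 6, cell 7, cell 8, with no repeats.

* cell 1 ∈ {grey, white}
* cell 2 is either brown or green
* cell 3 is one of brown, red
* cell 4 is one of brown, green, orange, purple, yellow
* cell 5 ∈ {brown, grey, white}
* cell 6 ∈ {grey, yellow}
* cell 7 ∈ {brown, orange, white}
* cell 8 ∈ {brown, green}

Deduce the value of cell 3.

The 8 variables together cover exactly {brown, green, grey, orange, purple, red, white, yellow} — 8 values for 8 variables — and purple appears only in cell 4's list, so cell 4 = purple.
The 7 still-open variables draw from only 7 values {brown, green, grey, orange, red, white, yellow}, so each is used; only cell 7 can be orange, hence cell 7 = orange.
Among the 6 still-open variables, red fits only cell 3 (and all 6 values in {brown, green, grey, red, white, yellow} must be used), so cell 3 = red.

red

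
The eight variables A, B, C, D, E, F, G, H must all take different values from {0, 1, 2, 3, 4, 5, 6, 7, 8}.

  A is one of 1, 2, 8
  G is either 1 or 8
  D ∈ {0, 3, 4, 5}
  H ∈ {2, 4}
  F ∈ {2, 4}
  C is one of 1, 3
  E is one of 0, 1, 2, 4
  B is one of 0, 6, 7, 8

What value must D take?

5

The 2 variables F and H are confined to {2, 4}, which locks those values in; drop them from A, D, E.
A and G share exactly the 2 values {1, 8}; by pigeonhole those values go to them, so strike 1, 8 from B, C, E.
That leaves C = 3. Eliminate 3 elsewhere: D.
E's domain is down to {0}, so E = 0. So B, D can't be 0.
So D = 5.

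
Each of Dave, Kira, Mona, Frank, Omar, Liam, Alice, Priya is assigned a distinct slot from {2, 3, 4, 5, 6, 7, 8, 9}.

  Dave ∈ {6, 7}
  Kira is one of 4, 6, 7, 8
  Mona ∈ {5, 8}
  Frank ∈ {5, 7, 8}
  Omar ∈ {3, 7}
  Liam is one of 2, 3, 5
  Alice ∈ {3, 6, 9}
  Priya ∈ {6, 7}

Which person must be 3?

The 8 variables together cover exactly {2, 3, 4, 5, 6, 7, 8, 9} — 8 values for 8 variables — and 2 appears only in Liam's list, so Liam = 2.
The 7 still-open variables together cover exactly {3, 4, 5, 6, 7, 8, 9} — 7 values for 7 variables — and 4 appears only in Kira's list, so Kira = 4.
The 6 still-open variables draw from only 6 values {3, 5, 6, 7, 8, 9}, so each is used; only Alice can be 9, hence Alice = 9.
Among the 5 still-open variables, 3 fits only Omar (and all 5 values in {3, 5, 6, 7, 8} must be used), so Omar = 3.

Omar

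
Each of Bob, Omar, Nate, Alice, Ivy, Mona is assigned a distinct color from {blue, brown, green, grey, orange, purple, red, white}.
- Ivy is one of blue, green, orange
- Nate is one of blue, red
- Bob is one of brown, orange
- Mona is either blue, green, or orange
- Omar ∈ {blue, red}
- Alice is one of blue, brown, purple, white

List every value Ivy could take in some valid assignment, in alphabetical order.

Omar and Nate share exactly the 2 values {blue, red}; by pigeonhole those values go to them, so strike blue, red from Alice, Ivy, Mona.
Ivy and Mona between them cover only {green, orange} — a naked pair. Remove those values from Bob.
Bob has just one choice, so Bob = brown. Strike brown from Alice.
No further eliminations apply; Ivy can still be any of green, orange.

green, orange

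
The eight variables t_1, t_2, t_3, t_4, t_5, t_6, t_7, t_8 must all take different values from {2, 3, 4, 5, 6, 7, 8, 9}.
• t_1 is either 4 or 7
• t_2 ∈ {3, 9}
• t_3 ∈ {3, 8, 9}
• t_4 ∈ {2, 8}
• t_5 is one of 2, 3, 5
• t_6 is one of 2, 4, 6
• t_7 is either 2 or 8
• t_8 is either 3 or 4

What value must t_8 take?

The 8 variables together cover exactly {2, 3, 4, 5, 6, 7, 8, 9} — 8 values for 8 variables — and 5 appears only in t_5's list, so t_5 = 5.
Among the 7 still-open variables, 6 fits only t_6 (and all 7 values in {2, 3, 4, 6, 7, 8, 9} must be used), so t_6 = 6.
The 6 still-open variables draw from only 6 values {2, 3, 4, 7, 8, 9}, so each is used; only t_1 can be 7, hence t_1 = 7.
Among the 5 still-open variables, 4 fits only t_8 (and all 5 values in {2, 3, 4, 8, 9} must be used), so t_8 = 4.

4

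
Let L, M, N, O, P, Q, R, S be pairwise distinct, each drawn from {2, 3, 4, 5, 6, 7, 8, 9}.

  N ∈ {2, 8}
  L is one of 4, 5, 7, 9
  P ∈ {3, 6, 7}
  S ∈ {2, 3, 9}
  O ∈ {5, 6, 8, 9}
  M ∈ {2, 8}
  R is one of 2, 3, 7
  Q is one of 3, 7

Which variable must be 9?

The 8 variables draw from only 8 values {2, 3, 4, 5, 6, 7, 8, 9}, so each is used; only L can be 4, hence L = 4.
Among the 7 still-open variables, 5 fits only O (and all 7 values in {2, 3, 5, 6, 7, 8, 9} must be used), so O = 5.
The 6 still-open variables together cover exactly {2, 3, 6, 7, 8, 9} — 6 values for 6 variables — and 6 appears only in P's list, so P = 6.
The 5 still-open variables draw from only 5 values {2, 3, 7, 8, 9}, so each is used; only S can be 9, hence S = 9.

S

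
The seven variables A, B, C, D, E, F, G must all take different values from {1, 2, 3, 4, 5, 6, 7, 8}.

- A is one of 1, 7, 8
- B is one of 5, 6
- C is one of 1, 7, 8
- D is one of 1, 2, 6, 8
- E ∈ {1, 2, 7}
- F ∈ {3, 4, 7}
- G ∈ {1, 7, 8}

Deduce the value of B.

A, C, G share exactly the 3 values {1, 7, 8}; by pigeonhole those values go to them, so strike 1, 7, 8 from D, E, F.
E has just one choice, so E = 2. Eliminate 2 elsewhere: D.
D's domain is down to {6}, so D = 6. Remove 6 from B.
So B = 5.

5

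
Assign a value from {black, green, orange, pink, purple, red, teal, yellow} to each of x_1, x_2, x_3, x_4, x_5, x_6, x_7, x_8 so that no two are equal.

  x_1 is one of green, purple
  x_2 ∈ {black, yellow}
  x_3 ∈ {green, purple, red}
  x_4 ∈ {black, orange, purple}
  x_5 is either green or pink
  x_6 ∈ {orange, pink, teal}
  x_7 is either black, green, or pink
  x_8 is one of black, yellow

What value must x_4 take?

The 8 variables together cover exactly {black, green, orange, pink, purple, red, teal, yellow} — 8 values for 8 variables — and red appears only in x_3's list, so x_3 = red.
The 7 still-open variables draw from only 7 values {black, green, orange, pink, purple, teal, yellow}, so each is used; only x_6 can be teal, hence x_6 = teal.
Among the 6 still-open variables, orange fits only x_4 (and all 6 values in {black, green, orange, pink, purple, yellow} must be used), so x_4 = orange.

orange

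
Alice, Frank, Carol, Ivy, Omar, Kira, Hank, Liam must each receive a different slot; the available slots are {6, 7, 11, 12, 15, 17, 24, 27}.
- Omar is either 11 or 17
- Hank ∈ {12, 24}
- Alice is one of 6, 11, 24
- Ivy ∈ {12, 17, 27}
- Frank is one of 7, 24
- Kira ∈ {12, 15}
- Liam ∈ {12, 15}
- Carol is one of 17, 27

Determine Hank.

24

Among the 8 variables, 6 fits only Alice (and all 8 values in {6, 7, 11, 12, 15, 17, 24, 27} must be used), so Alice = 6.
Among the 7 still-open variables, 7 fits only Frank (and all 7 values in {7, 11, 12, 15, 17, 24, 27} must be used), so Frank = 7.
The 6 still-open variables draw from only 6 values {11, 12, 15, 17, 24, 27}, so each is used; only Omar can be 11, hence Omar = 11.
Among the 5 still-open variables, 24 fits only Hank (and all 5 values in {12, 15, 17, 24, 27} must be used), so Hank = 24.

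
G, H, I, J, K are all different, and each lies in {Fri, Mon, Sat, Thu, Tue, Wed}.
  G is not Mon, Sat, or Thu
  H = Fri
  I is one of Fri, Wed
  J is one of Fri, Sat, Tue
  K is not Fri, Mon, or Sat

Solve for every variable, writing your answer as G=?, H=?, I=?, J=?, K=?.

G=Tue, H=Fri, I=Wed, J=Sat, K=Thu

H's domain is down to {Fri}, so H = Fri. So G, I, J can't be Fri.
That leaves I = Wed. Remove Wed from G, K.
G's domain is down to {Tue}, so G = Tue. So J, K can't be Tue.
J's domain is down to {Sat}, so J = Sat.
That leaves K = Thu.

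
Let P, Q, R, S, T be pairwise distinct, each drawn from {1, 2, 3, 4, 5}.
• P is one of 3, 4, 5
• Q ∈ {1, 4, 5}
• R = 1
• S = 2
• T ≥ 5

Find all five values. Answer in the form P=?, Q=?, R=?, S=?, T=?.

P=3, Q=4, R=1, S=2, T=5

R has just one choice, so R = 1. So Q can't be 1.
That leaves S = 2.
T has just one choice, so T = 5. Eliminate 5 elsewhere: P, Q.
That leaves Q = 4. Strike 4 from P.
P must be 3 (only option left).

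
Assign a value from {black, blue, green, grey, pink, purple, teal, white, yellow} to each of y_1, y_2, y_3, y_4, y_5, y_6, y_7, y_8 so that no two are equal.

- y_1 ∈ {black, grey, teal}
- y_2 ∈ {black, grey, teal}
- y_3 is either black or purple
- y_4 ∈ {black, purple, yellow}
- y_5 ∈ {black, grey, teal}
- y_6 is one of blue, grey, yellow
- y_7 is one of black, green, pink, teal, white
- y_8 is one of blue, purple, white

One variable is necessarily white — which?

y_8

y_1, y_2, y_5 share exactly the 3 values {black, grey, teal}; by pigeonhole those values go to them, so strike black, grey, teal from y_3, y_4, y_6, y_7.
y_3's domain is down to {purple}, so y_3 = purple. Eliminate purple elsewhere: y_4, y_8.
y_4 has just one choice, so y_4 = yellow. So y_6 can't be yellow.
That leaves y_6 = blue. Eliminate blue elsewhere: y_8.
So white goes to y_8.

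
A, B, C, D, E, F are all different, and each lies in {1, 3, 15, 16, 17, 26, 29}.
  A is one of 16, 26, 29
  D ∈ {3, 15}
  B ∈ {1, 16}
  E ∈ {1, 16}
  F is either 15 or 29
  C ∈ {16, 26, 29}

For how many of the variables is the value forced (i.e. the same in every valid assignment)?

The 6 variables draw from only 6 values {1, 3, 15, 16, 26, 29}, so each is used; only D can be 3, hence D = 3.
Among the 5 still-open variables, 15 fits only F (and all 5 values in {1, 15, 16, 26, 29} must be used), so F = 15.
The 2 variables B and E are confined to {1, 16}, which locks those values in; drop them from A, C.
Determined: D=3, F=15. The other variables each still have more than one consistent value. That makes 2.

2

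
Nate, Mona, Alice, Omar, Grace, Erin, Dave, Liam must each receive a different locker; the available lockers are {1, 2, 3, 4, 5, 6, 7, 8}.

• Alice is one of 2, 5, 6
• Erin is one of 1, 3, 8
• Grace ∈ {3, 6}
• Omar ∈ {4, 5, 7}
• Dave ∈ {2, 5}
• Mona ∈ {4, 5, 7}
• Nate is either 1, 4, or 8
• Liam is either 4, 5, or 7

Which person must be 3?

Grace

Mona, Omar, Liam between them cover only {4, 5, 7} — a naked triple. Remove those values from Nate, Alice, Dave.
Dave has just one choice, so Dave = 2. So Alice can't be 2.
Alice's domain is down to {6}, so Alice = 6. Strike 6 from Grace.
So 3 goes to Grace.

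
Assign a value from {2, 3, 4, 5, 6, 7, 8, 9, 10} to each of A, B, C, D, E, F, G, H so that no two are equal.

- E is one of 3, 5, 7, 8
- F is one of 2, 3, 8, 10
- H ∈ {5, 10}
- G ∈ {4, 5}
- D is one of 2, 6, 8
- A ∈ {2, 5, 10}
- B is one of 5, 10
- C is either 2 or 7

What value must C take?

7

Among the 8 variables, 4 fits only G (and all 8 values in {2, 3, 4, 5, 6, 7, 8, 10} must be used), so G = 4.
Among the 7 still-open variables, 6 fits only D (and all 7 values in {2, 3, 5, 6, 7, 8, 10} must be used), so D = 6.
B and H between them cover only {5, 10} — a naked pair. Remove those values from A, E, F.
A's domain is down to {2}, so A = 2. Remove 2 from C, F.
So C = 7.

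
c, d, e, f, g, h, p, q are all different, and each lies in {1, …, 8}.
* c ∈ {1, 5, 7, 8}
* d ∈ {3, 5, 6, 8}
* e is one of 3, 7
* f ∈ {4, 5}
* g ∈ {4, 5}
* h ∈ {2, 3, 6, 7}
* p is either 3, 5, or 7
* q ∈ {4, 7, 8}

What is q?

8

The 8 variables together cover exactly {1, 2, 3, 4, 5, 6, 7, 8} — 8 values for 8 variables — and 1 appears only in c's list, so c = 1.
Among the 7 still-open variables, 2 fits only h (and all 7 values in {2, 3, 4, 5, 6, 7, 8} must be used), so h = 2.
The 6 still-open variables together cover exactly {3, 4, 5, 6, 7, 8} — 6 values for 6 variables — and 6 appears only in d's list, so d = 6.
The 5 still-open variables together cover exactly {3, 4, 5, 7, 8} — 5 values for 5 variables — and 8 appears only in q's list, so q = 8.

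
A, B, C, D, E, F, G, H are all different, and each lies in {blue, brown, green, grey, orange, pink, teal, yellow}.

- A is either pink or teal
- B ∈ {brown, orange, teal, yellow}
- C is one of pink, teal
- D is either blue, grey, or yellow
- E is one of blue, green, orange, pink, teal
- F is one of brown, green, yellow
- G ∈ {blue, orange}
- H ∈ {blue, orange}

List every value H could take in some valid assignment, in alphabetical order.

The 8 variables draw from only 8 values {blue, brown, green, grey, orange, pink, teal, yellow}, so each is used; only D can be grey, hence D = grey.
A and C share exactly the 2 values {pink, teal}; by pigeonhole those values go to them, so strike pink, teal from B, E.
The 2 variables G and H are confined to {blue, orange}, which locks those values in; drop them from B, E.
That leaves E = green. Strike green from F.
No further eliminations apply; H can still be any of blue, orange.

blue, orange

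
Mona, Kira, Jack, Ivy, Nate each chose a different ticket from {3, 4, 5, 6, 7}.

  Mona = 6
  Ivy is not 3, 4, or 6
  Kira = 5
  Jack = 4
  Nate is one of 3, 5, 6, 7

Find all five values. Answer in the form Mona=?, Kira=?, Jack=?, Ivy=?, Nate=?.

Mona's domain is down to {6}, so Mona = 6. So Nate can't be 6.
That leaves Kira = 5. Strike 5 from Ivy, Nate.
Jack's domain is down to {4}, so Jack = 4.
Ivy has just one choice, so Ivy = 7. Eliminate 7 elsewhere: Nate.
That leaves Nate = 3.

Mona=6, Kira=5, Jack=4, Ivy=7, Nate=3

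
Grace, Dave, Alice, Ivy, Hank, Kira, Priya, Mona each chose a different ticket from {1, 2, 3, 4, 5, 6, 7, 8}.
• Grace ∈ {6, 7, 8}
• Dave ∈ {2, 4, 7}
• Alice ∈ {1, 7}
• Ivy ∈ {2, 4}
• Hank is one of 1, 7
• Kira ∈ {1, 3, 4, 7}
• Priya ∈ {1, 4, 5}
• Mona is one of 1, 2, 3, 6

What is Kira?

3

Among the 8 variables, 5 fits only Priya (and all 8 values in {1, 2, 3, 4, 5, 6, 7, 8} must be used), so Priya = 5.
The 7 still-open variables draw from only 7 values {1, 2, 3, 4, 6, 7, 8}, so each is used; only Grace can be 8, hence Grace = 8.
The 6 still-open variables together cover exactly {1, 2, 3, 4, 6, 7} — 6 values for 6 variables — and 6 appears only in Mona's list, so Mona = 6.
Among the 5 still-open variables, 3 fits only Kira (and all 5 values in {1, 2, 3, 4, 7} must be used), so Kira = 3.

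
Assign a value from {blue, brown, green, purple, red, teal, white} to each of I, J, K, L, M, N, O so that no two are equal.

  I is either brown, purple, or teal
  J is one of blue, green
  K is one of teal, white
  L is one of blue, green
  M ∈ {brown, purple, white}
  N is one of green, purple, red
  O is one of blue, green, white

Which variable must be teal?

K

The 7 variables draw from only 7 values {blue, brown, green, purple, red, teal, white}, so each is used; only N can be red, hence N = red.
The 2 variables J and L are confined to {blue, green}, which locks those values in; drop them from O.
O's domain is down to {white}, so O = white. So K, M can't be white.
So teal goes to K.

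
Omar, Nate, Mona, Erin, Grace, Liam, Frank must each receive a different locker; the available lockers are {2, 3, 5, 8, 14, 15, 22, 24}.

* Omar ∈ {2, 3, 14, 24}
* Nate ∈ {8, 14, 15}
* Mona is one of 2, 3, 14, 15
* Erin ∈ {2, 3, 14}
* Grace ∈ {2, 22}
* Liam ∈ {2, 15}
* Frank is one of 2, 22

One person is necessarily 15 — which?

The 7 variables draw from only 7 values {2, 3, 8, 14, 15, 22, 24}, so each is used; only Nate can be 8, hence Nate = 8.
The 6 still-open variables together cover exactly {2, 3, 14, 15, 22, 24} — 6 values for 6 variables — and 24 appears only in Omar's list, so Omar = 24.
Grace and Frank between them cover only {2, 22} — a naked pair. Remove those values from Mona, Erin, Liam.
So 15 goes to Liam.

Liam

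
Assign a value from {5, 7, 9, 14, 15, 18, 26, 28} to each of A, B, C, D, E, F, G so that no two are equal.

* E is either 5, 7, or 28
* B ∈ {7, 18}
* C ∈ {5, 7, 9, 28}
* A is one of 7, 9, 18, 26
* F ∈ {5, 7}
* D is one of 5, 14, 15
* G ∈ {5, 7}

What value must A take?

26

The 2 variables F and G are confined to {5, 7}, which locks those values in; drop them from A, B, C, D, E.
That leaves B = 18. Remove 18 from A.
That leaves E = 28. Eliminate 28 elsewhere: C.
That leaves C = 9. Eliminate 9 elsewhere: A.
So A = 26.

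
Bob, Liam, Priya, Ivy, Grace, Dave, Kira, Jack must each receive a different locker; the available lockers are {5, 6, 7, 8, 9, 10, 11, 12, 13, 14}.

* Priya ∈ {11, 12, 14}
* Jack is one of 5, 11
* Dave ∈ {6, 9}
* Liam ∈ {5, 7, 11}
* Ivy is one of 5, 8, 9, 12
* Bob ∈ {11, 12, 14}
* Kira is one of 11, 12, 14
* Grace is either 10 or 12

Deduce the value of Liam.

7

Bob, Priya, Kira share exactly the 3 values {11, 12, 14}; by pigeonhole those values go to them, so strike 11, 12, 14 from Liam, Ivy, Grace, Jack.
That leaves Grace = 10.
That leaves Jack = 5. Eliminate 5 elsewhere: Liam, Ivy.
So Liam = 7.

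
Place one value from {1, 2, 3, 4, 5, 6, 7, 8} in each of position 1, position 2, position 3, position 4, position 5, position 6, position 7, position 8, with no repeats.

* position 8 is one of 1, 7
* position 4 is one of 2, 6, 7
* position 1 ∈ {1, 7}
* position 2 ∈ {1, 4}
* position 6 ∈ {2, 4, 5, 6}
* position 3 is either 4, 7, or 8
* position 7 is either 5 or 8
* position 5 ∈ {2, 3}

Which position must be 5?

The 8 variables together cover exactly {1, 2, 3, 4, 5, 6, 7, 8} — 8 values for 8 variables — and 3 appears only in position 5's list, so position 5 = 3.
The 2 variables position 1 and position 8 are confined to {1, 7}, which locks those values in; drop them from position 2, position 3, position 4.
position 2's domain is down to {4}, so position 2 = 4. Strike 4 from position 3, position 6.
position 3's domain is down to {8}, so position 3 = 8. Remove 8 from position 7.
So 5 goes to position 7.

position 7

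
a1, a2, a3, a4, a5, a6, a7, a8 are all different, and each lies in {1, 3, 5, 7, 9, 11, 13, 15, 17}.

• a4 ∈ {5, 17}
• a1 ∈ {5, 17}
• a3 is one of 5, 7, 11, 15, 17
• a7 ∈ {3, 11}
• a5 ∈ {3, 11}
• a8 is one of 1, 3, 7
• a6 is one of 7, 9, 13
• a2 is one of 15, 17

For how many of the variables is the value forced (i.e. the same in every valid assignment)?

a1 and a4 between them cover only {5, 17} — a naked pair. Remove those values from a2, a3.
a2 must be 15 (only option left). Remove 15 from a3.
a5 and a7 between them cover only {3, 11} — a naked pair. Remove those values from a3, a8.
a3 must be 7 (only option left). Remove 7 from a6, a8.
a8 has just one choice, so a8 = 1.
Determined: a2=15, a3=7, a8=1. The other variables each still have more than one consistent value. That makes 3.

3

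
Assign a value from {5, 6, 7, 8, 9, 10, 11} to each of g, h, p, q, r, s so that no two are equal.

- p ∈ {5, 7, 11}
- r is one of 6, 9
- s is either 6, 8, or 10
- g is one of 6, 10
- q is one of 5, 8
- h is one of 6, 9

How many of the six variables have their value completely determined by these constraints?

3

The 2 variables h and r are confined to {6, 9}, which locks those values in; drop them from g, s.
g must be 10 (only option left). Strike 10 from s.
s must be 8 (only option left). So q can't be 8.
q must be 5 (only option left). So p can't be 5.
Determined: g=10, q=5, s=8. The other variables each still have more than one consistent value. That makes 3.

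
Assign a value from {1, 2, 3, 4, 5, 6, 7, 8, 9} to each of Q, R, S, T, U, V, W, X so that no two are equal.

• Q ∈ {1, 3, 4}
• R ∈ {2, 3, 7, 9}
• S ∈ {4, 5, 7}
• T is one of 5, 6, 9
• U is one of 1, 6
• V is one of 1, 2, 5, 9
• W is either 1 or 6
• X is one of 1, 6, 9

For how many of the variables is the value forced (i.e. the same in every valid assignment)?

3

U and W share exactly the 2 values {1, 6}; by pigeonhole those values go to them, so strike 1, 6 from Q, T, V, X.
That leaves X = 9. Remove 9 from R, T, V.
T must be 5 (only option left). Strike 5 from S, V.
V's domain is down to {2}, so V = 2. Remove 2 from R.
Determined: T=5, V=2, X=9. The other variables each still have more than one consistent value. That makes 3.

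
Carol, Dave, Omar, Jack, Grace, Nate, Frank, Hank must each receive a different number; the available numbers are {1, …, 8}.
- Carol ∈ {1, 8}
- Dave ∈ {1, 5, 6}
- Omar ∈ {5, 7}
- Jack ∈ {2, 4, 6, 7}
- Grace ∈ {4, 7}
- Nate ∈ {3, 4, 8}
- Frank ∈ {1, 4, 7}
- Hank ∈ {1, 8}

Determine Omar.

Among the 8 variables, 2 fits only Jack (and all 8 values in {1, 2, 3, 4, 5, 6, 7, 8} must be used), so Jack = 2.
The 7 still-open variables together cover exactly {1, 3, 4, 5, 6, 7, 8} — 7 values for 7 variables — and 3 appears only in Nate's list, so Nate = 3.
Among the 6 still-open variables, 6 fits only Dave (and all 6 values in {1, 4, 5, 6, 7, 8} must be used), so Dave = 6.
The 5 still-open variables together cover exactly {1, 4, 5, 7, 8} — 5 values for 5 variables — and 5 appears only in Omar's list, so Omar = 5.

5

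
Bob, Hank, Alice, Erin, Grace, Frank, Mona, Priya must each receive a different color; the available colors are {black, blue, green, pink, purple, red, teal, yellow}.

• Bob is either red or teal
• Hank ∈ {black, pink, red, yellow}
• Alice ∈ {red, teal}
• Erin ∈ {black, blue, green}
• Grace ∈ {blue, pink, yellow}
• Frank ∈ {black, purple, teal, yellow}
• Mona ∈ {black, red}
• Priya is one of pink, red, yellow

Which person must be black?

Mona

The 8 variables draw from only 8 values {black, blue, green, pink, purple, red, teal, yellow}, so each is used; only Erin can be green, hence Erin = green.
Among the 7 still-open variables, blue fits only Grace (and all 7 values in {black, blue, pink, purple, red, teal, yellow} must be used), so Grace = blue.
Among the 6 still-open variables, purple fits only Frank (and all 6 values in {black, pink, purple, red, teal, yellow} must be used), so Frank = purple.
Bob and Alice between them cover only {red, teal} — a naked pair. Remove those values from Hank, Mona, Priya.
So black goes to Mona.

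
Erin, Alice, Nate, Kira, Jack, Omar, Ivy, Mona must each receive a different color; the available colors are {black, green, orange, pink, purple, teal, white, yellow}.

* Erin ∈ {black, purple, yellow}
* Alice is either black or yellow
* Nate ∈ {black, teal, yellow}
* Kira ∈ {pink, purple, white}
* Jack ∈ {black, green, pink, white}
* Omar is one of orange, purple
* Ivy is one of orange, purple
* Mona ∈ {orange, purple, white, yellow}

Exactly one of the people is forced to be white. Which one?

The 8 variables draw from only 8 values {black, green, orange, pink, purple, teal, white, yellow}, so each is used; only Jack can be green, hence Jack = green.
The 7 still-open variables draw from only 7 values {black, orange, pink, purple, teal, white, yellow}, so each is used; only Kira can be pink, hence Kira = pink.
Among the 6 still-open variables, teal fits only Nate (and all 6 values in {black, orange, purple, teal, white, yellow} must be used), so Nate = teal.
The 5 still-open variables together cover exactly {black, orange, purple, white, yellow} — 5 values for 5 variables — and white appears only in Mona's list, so Mona = white.

Mona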